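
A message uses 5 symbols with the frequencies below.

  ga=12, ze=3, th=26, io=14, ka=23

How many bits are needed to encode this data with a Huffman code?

Greedily combine the two least-frequent nodes:
ze(3) + ga(12) → 15
io(14) + 15 → 29
ka(23) + th(26) → 49
29 + 49 → 78
Each symbol's bit-cost is frequency × depth; summing gives 171 bits (equivalently 15 + 29 + 49 + 78).

171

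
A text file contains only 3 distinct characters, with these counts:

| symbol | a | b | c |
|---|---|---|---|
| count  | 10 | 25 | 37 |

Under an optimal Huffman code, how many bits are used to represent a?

2

Repeatedly merge the two smallest:
a(10) + b(25) → 35
35 + c(37) → 72
The subtree containing a is merged 2 times, so code length = 2.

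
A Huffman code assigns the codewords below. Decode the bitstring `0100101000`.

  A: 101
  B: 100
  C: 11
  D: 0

Read left to right; each codeword is recognised as soon as it completes (prefix code):
  0→D | 100→B | 101→A | 0→D | 0→D | 0→D
Decoded message: DBADDD

DBADDD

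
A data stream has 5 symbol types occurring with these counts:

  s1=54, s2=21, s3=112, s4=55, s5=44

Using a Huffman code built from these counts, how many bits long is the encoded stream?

634

Greedily combine the two least-frequent nodes:
combine s2(21), s5(44) → 65
combine s1(54), s4(55) → 109
combine 65, 109 → 174
combine s3(112), 174 → 286
Total encoded bits = sum of merged weights = 65 + 109 + 174 + 286 = 634.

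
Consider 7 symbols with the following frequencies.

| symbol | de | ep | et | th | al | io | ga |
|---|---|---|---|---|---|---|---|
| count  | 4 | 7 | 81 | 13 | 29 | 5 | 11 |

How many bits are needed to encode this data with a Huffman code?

308

Build the Huffman tree bottom-up:
de(4) + io(5) → 9
ep(7) + 9 → 16
ga(11) + th(13) → 24
16 + 24 → 40
al(29) + 40 → 69
69 + et(81) → 150
Each symbol's bit-cost is frequency × depth; summing gives 308 bits (equivalently 9 + 16 + 24 + 40 + 69 + 150).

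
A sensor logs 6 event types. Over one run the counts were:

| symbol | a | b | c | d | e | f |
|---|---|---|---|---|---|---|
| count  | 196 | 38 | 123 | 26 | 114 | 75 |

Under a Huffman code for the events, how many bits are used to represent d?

Build the tree from the bottom:
merge d(26) and b(38): 64
merge 64 and f(75): 139
merge e(114) and c(123): 237
merge 139 and a(196): 335
merge 237 and 335: 572
d sits 4 levels below the root, so its codeword is 4 bits.

4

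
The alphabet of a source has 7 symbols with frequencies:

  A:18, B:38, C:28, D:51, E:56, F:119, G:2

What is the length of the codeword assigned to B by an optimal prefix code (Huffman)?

Huffman merges, smallest pair first:
combine G(2), A(18) → 20
combine 20, C(28) → 48
combine B(38), 48 → 86
combine D(51), E(56) → 107
combine 86, 107 → 193
combine F(119), 193 → 312
B sits 3 levels below the root, so its codeword is 3 bits.

3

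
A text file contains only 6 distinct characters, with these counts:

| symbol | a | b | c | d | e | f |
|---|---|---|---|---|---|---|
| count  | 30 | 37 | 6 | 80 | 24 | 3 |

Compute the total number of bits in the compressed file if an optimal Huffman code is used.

385

Build the Huffman tree bottom-up:
merge f(3) and c(6): 9
merge 9 and e(24): 33
merge a(30) and 33: 63
merge b(37) and 63: 100
merge d(80) and 100: 180
The encoded length is the sum of every internal node's weight: 9 + 33 + 63 + 100 + 180 = 385 bits.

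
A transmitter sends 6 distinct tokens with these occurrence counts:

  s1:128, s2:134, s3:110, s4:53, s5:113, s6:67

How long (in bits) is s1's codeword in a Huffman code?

Repeatedly merge the two smallest:
merge s4(53) and s6(67): 120
merge s3(110) and s5(113): 223
merge 120 and s1(128): 248
merge s2(134) and 223: 357
merge 248 and 357: 605
s1 sits 2 levels below the root, so its codeword is 2 bits.

2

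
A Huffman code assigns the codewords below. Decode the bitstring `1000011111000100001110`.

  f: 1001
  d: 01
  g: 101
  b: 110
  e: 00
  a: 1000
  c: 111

Read left to right; each codeword is recognised as soon as it completes (prefix code):
  1000→a | 01→d | 111→c | 1000→a | 1000→a | 01→d | 110→b
Decoded message: adcaadb

adcaadb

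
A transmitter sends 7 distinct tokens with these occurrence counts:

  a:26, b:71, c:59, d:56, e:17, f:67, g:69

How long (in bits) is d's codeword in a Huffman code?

3

Build the tree from the bottom:
e(17) + a(26) → 43
43 + d(56) → 99
c(59) + f(67) → 126
g(69) + b(71) → 140
99 + 126 → 225
140 + 225 → 365
d sits 3 levels below the root, so its codeword is 3 bits.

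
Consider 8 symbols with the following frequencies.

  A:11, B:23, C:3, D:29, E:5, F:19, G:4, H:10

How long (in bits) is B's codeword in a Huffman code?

Build the tree from the bottom:
C(3) + G(4) → 7
E(5) + 7 → 12
H(10) + A(11) → 21
12 + F(19) → 31
21 + B(23) → 44
D(29) + 31 → 60
44 + 60 → 104
B sits 2 levels below the root, so its codeword is 2 bits.

2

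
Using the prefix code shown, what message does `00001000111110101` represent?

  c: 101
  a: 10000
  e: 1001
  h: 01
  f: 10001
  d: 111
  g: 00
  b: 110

Read left to right; each codeword is recognised as soon as it completes (prefix code):
  00→g | 00→g | 10001→f | 111→d | 101→c | 01→h
Decoded message: ggfdch

ggfdch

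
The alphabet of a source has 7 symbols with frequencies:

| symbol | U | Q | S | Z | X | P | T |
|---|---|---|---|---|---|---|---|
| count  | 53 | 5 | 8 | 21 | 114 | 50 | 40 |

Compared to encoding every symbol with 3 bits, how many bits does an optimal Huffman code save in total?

Fixed-length: 3 bits × 291 symbols = 873 bits.
Huffman merges:
merge Q(5) and S(8): 13
merge 13 and Z(21): 34
merge 34 and T(40): 74
merge P(50) and U(53): 103
merge 74 and 103: 177
merge X(114) and 177: 291
Huffman total = 13 + 34 + 74 + 103 + 177 + 291 = 692 bits.
Saving = 873 − 692 = 181 bits.

181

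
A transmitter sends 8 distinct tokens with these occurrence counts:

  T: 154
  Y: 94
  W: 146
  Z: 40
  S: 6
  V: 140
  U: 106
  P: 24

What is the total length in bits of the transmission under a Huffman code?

1930

Build the Huffman tree bottom-up:
S(6) + P(24) → 30
30 + Z(40) → 70
70 + Y(94) → 164
U(106) + V(140) → 246
W(146) + T(154) → 300
164 + 246 → 410
300 + 410 → 710
The encoded length is the sum of every internal node's weight: 30 + 70 + 164 + 246 + 300 + 410 + 710 = 1930 bits.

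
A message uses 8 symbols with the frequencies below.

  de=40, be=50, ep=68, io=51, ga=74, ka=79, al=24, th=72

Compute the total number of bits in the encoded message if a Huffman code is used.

Build the Huffman tree bottom-up:
merge al(24) and de(40): 64
merge be(50) and io(51): 101
merge 64 and ep(68): 132
merge th(72) and ga(74): 146
merge ka(79) and 101: 180
merge 132 and 146: 278
merge 180 and 278: 458
Total encoded bits = sum of merged weights = 64 + 101 + 132 + 146 + 180 + 278 + 458 = 1359.

1359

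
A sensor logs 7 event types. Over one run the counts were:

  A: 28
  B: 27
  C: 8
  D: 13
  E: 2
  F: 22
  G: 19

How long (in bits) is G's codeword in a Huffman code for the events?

3

Repeatedly merge the two smallest:
merge E(2) and C(8): 10
merge 10 and D(13): 23
merge G(19) and F(22): 41
merge 23 and B(27): 50
merge A(28) and 41: 69
merge 50 and 69: 119
The subtree containing G is merged 3 times, so code length = 3.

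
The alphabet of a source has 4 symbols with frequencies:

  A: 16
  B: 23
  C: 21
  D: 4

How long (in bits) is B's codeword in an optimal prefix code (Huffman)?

Repeatedly merge the two smallest:
combine D(4), A(16) → 20
combine 20, C(21) → 41
combine B(23), 41 → 64
B sits one level below the root: a 1-bit codeword.

1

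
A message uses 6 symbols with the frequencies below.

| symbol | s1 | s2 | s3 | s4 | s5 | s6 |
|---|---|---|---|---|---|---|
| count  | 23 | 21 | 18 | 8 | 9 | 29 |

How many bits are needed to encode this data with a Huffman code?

268

Greedily combine the two least-frequent nodes:
s4(8) + s5(9) → 17
17 + s3(18) → 35
s2(21) + s1(23) → 44
s6(29) + 35 → 64
44 + 64 → 108
The encoded length is the sum of every internal node's weight: 17 + 35 + 44 + 64 + 108 = 268 bits.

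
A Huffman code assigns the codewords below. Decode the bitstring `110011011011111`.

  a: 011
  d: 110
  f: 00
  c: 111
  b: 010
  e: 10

daaac

Read left to right; each codeword is recognised as soon as it completes (prefix code):
  110→d | 011→a | 011→a | 011→a | 111→c
Decoded message: daaac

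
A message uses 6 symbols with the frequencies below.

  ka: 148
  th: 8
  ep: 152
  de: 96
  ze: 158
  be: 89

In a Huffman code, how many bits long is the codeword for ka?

2

Huffman merges, smallest pair first:
merge th(8) and be(89): 97
merge de(96) and 97: 193
merge ka(148) and ep(152): 300
merge ze(158) and 193: 351
merge 300 and 351: 651
The subtree containing ka is merged 2 times, so code length = 2.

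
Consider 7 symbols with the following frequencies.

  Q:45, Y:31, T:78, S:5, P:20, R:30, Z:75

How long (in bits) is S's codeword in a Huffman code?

Build the tree from the bottom:
combine S(5), P(20) → 25
combine 25, R(30) → 55
combine Y(31), Q(45) → 76
combine 55, Z(75) → 130
combine 76, T(78) → 154
combine 130, 154 → 284
The subtree containing S is merged 4 times, so code length = 4.

4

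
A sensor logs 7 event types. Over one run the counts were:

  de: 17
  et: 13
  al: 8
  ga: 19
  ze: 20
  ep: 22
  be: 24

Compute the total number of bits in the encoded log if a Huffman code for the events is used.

344

Greedily combine the two least-frequent nodes:
combine al(8), et(13) → 21
combine de(17), ga(19) → 36
combine ze(20), 21 → 41
combine ep(22), be(24) → 46
combine 36, 41 → 77
combine 46, 77 → 123
The encoded length is the sum of every internal node's weight: 21 + 36 + 41 + 46 + 77 + 123 = 344 bits.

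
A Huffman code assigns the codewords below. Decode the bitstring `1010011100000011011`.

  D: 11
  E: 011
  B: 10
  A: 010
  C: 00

BBEBCCEE

Read left to right; each codeword is recognised as soon as it completes (prefix code):
  10→B | 10→B | 011→E | 10→B | 00→C | 00→C | 011→E | 011→E
Decoded message: BBEBCCEE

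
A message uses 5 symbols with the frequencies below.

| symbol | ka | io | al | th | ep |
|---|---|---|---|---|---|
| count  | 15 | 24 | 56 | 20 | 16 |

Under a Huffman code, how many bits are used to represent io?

Huffman merges, smallest pair first:
ka(15) + ep(16) → 31
th(20) + io(24) → 44
31 + 44 → 75
al(56) + 75 → 131
The subtree containing io is merged 3 times, so code length = 3.

3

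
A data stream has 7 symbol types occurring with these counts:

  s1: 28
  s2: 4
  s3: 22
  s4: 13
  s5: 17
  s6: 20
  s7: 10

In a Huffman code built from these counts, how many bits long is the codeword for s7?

Huffman merges, smallest pair first:
combine s2(4), s7(10) → 14
combine s4(13), 14 → 27
combine s5(17), s6(20) → 37
combine s3(22), 27 → 49
combine s1(28), 37 → 65
combine 49, 65 → 114
The subtree containing s7 is merged 4 times, so code length = 4.

4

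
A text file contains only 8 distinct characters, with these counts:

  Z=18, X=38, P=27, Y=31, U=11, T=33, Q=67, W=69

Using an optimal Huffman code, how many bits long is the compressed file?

Build the Huffman tree bottom-up:
merge U(11) and Z(18): 29
merge P(27) and 29: 56
merge Y(31) and T(33): 64
merge X(38) and 56: 94
merge 64 and Q(67): 131
merge W(69) and 94: 163
merge 131 and 163: 294
Each symbol's bit-cost is frequency × depth; summing gives 831 bits (equivalently 29 + 56 + 64 + 94 + 131 + 163 + 294).

831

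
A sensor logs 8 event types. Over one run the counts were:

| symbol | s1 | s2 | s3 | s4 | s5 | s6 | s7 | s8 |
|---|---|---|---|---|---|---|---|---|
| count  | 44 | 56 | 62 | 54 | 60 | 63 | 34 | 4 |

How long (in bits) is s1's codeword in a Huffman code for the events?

Build the tree from the bottom:
combine s8(4), s7(34) → 38
combine 38, s1(44) → 82
combine s4(54), s2(56) → 110
combine s5(60), s3(62) → 122
combine s6(63), 82 → 145
combine 110, 122 → 232
combine 145, 232 → 377
s1 sits 3 levels below the root, so its codeword is 3 bits.

3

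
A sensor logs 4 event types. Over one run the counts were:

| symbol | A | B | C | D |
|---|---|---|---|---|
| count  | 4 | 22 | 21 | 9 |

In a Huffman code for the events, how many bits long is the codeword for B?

1

Huffman merges, smallest pair first:
A(4) + D(9) → 13
13 + C(21) → 34
B(22) + 34 → 56
B sits one level below the root: a 1-bit codeword.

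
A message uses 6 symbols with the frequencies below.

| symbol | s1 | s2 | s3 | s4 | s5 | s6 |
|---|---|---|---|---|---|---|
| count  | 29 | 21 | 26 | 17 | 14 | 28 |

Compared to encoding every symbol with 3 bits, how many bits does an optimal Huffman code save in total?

Fixed-length: 3 bits × 135 symbols = 405 bits.
Huffman merges:
merge s5(14) and s4(17): 31
merge s2(21) and s3(26): 47
merge s6(28) and s1(29): 57
merge 31 and 47: 78
merge 57 and 78: 135
Huffman total = 31 + 47 + 57 + 78 + 135 = 348 bits.
Saving = 405 − 348 = 57 bits.

57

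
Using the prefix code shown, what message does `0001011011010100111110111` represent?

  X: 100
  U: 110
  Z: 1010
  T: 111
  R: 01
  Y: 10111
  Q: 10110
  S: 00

Read left to right; each codeword is recognised as soon as it completes (prefix code):
  00→S | 01→R | 01→R | 10110→Q | 1010→Z | 01→R | 111→T | 10111→Y
Decoded message: SRRQZRTY

SRRQZRTY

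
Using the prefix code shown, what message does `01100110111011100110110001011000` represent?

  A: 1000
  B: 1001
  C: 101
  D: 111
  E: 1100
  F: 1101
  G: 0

GEFFEFACA

Read left to right; each codeword is recognised as soon as it completes (prefix code):
  0→G | 1100→E | 1101→F | 1101→F | 1100→E | 1101→F | 1000→A | 101→C | 1000→A
Decoded message: GEFFEFACA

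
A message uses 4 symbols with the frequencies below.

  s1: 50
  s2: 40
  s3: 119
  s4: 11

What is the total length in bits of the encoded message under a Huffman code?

372

Greedily combine the two least-frequent nodes:
combine s4(11), s2(40) → 51
combine s1(50), 51 → 101
combine 101, s3(119) → 220
Total encoded bits = sum of merged weights = 51 + 101 + 220 = 372.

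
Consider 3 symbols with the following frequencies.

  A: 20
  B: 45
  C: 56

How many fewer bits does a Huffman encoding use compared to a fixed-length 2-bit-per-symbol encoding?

Fixed-length: 2 bits × 121 symbols = 242 bits.
Huffman merges:
merge A(20) and B(45): 65
merge C(56) and 65: 121
Huffman total = 65 + 121 = 186 bits.
Saving = 242 − 186 = 56 bits.

56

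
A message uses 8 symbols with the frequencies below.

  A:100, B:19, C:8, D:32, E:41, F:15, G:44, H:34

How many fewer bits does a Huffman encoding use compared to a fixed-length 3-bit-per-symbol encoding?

79

Fixed-length: 3 bits × 293 symbols = 879 bits.
Huffman merges:
combine C(8), F(15) → 23
combine B(19), 23 → 42
combine D(32), H(34) → 66
combine E(41), 42 → 83
combine G(44), 66 → 110
combine 83, A(100) → 183
combine 110, 183 → 293
Huffman total = 23 + 42 + 66 + 83 + 110 + 183 + 293 = 800 bits.
Saving = 879 − 800 = 79 bits.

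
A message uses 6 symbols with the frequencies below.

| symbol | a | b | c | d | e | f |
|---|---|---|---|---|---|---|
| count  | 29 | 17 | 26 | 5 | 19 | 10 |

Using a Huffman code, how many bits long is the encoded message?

259

Greedily combine the two least-frequent nodes:
combine d(5), f(10) → 15
combine 15, b(17) → 32
combine e(19), c(26) → 45
combine a(29), 32 → 61
combine 45, 61 → 106
The encoded length is the sum of every internal node's weight: 15 + 32 + 45 + 61 + 106 = 259 bits.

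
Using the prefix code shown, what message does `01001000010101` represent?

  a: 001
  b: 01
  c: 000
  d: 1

Read left to right; each codeword is recognised as soon as it completes (prefix code):
  01→b | 001→a | 000→c | 01→b | 01→b | 01→b
Decoded message: bacbbb

bacbbb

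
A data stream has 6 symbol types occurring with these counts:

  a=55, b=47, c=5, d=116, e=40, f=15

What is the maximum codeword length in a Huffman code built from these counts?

4

Merge the two lowest-weight nodes at each step:
combine c(5), f(15) → 20
combine 20, e(40) → 60
combine b(47), a(55) → 102
combine 60, 102 → 162
combine d(116), 162 → 278
The rarest symbols sit at the bottom; the longest codeword is 4 bits.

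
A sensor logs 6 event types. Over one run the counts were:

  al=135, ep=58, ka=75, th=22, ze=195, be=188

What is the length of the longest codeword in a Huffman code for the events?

Merge the two lowest-weight nodes at each step:
merge th(22) and ep(58): 80
merge ka(75) and 80: 155
merge al(135) and 155: 290
merge be(188) and ze(195): 383
merge 290 and 383: 673
Maximum depth reached is 4.

4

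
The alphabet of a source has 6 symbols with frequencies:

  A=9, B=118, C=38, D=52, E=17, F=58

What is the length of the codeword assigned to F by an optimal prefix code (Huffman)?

Repeatedly merge the two smallest:
combine A(9), E(17) → 26
combine 26, C(38) → 64
combine D(52), F(58) → 110
combine 64, 110 → 174
combine B(118), 174 → 292
F sits 3 levels below the root, so its codeword is 3 bits.

3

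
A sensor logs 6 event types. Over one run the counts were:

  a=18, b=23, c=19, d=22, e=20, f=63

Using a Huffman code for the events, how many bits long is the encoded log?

Merge the two smallest weights repeatedly:
combine a(18), c(19) → 37
combine e(20), d(22) → 42
combine b(23), 37 → 60
combine 42, 60 → 102
combine f(63), 102 → 165
Total encoded bits = sum of merged weights = 37 + 42 + 60 + 102 + 165 = 406.

406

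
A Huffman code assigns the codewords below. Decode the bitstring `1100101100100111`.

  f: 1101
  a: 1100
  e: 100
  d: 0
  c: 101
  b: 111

aceeb

Read left to right; each codeword is recognised as soon as it completes (prefix code):
  1100→a | 101→c | 100→e | 100→e | 111→b
Decoded message: aceeb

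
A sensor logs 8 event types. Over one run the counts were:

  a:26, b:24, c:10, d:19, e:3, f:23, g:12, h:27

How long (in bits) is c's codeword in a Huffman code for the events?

Build the tree from the bottom:
combine e(3), c(10) → 13
combine g(12), 13 → 25
combine d(19), f(23) → 42
combine b(24), 25 → 49
combine a(26), h(27) → 53
combine 42, 49 → 91
combine 53, 91 → 144
c sits 5 levels below the root, so its codeword is 5 bits.

5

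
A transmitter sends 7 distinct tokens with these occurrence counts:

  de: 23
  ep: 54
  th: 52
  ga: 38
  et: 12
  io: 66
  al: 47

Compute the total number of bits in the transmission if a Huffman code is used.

Merge the two smallest weights repeatedly:
et(12) + de(23) → 35
35 + ga(38) → 73
al(47) + th(52) → 99
ep(54) + io(66) → 120
73 + 99 → 172
120 + 172 → 292
Each symbol's bit-cost is frequency × depth; summing gives 791 bits (equivalently 35 + 73 + 99 + 120 + 172 + 292).

791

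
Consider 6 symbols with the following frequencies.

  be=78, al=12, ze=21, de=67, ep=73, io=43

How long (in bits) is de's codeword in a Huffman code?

Build the tree from the bottom:
combine al(12), ze(21) → 33
combine 33, io(43) → 76
combine de(67), ep(73) → 140
combine 76, be(78) → 154
combine 140, 154 → 294
de's leaf is at depth 2, giving a 2-bit codeword.

2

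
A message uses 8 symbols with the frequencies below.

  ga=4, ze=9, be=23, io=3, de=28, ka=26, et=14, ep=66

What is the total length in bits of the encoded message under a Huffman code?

Build the Huffman tree bottom-up:
combine io(3), ga(4) → 7
combine 7, ze(9) → 16
combine et(14), 16 → 30
combine be(23), ka(26) → 49
combine de(28), 30 → 58
combine 49, 58 → 107
combine ep(66), 107 → 173
Total encoded bits = sum of merged weights = 7 + 16 + 30 + 49 + 58 + 107 + 173 = 440.

440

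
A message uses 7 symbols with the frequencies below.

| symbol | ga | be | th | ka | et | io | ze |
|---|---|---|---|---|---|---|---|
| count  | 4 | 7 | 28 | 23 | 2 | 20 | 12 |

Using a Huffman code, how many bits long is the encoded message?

236

Merge the two smallest weights repeatedly:
et(2) + ga(4) → 6
6 + be(7) → 13
ze(12) + 13 → 25
io(20) + ka(23) → 43
25 + th(28) → 53
43 + 53 → 96
Each symbol's bit-cost is frequency × depth; summing gives 236 bits (equivalently 6 + 13 + 25 + 43 + 53 + 96).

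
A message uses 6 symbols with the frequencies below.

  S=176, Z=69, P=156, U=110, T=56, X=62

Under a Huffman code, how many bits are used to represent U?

3

Huffman merges, smallest pair first:
T(56) + X(62) → 118
Z(69) + U(110) → 179
118 + P(156) → 274
S(176) + 179 → 355
274 + 355 → 629
U sits 3 levels below the root, so its codeword is 3 bits.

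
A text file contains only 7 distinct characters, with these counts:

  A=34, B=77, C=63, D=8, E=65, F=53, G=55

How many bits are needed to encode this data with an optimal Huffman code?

Build the Huffman tree bottom-up:
combine D(8), A(34) → 42
combine 42, F(53) → 95
combine G(55), C(63) → 118
combine E(65), B(77) → 142
combine 95, 118 → 213
combine 142, 213 → 355
Total encoded bits = sum of merged weights = 42 + 95 + 118 + 142 + 213 + 355 = 965.

965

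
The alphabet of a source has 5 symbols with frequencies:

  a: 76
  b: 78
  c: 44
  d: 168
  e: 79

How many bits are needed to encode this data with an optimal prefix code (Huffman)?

999

Greedily combine the two least-frequent nodes:
c(44) + a(76) → 120
b(78) + e(79) → 157
120 + 157 → 277
d(168) + 277 → 445
The encoded length is the sum of every internal node's weight: 120 + 157 + 277 + 445 = 999 bits.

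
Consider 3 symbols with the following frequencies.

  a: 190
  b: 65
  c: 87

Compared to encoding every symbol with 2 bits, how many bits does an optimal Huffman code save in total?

190

Fixed-length: 2 bits × 342 symbols = 684 bits.
Huffman merges:
merge b(65) and c(87): 152
merge 152 and a(190): 342
Huffman total = 152 + 342 = 494 bits.
Saving = 684 − 494 = 190 bits.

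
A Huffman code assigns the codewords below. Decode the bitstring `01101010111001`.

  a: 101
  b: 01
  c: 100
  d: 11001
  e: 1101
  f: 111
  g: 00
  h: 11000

Read left to right; each codeword is recognised as soon as it completes (prefix code):
  01→b | 101→a | 01→b | 01→b | 11001→d
Decoded message: babbd

babbd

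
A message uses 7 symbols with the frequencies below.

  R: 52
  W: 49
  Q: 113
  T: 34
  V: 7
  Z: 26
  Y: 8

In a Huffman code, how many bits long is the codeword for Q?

Repeatedly merge the two smallest:
merge V(7) and Y(8): 15
merge 15 and Z(26): 41
merge T(34) and 41: 75
merge W(49) and R(52): 101
merge 75 and 101: 176
merge Q(113) and 176: 289
Q is merged only at the final step, so code length = 1.

1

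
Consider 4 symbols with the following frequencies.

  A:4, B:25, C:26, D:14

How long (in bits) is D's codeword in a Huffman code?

3

Repeatedly merge the two smallest:
combine A(4), D(14) → 18
combine 18, B(25) → 43
combine C(26), 43 → 69
D sits 3 levels below the root, so its codeword is 3 bits.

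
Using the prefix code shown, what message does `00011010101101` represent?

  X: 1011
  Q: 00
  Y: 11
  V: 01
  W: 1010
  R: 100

QVWXV

Read left to right; each codeword is recognised as soon as it completes (prefix code):
  00→Q | 01→V | 1010→W | 1011→X | 01→V
Decoded message: QVWXV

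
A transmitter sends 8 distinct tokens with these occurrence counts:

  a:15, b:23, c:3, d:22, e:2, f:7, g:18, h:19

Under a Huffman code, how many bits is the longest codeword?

Merge the two lowest-weight nodes at each step:
combine e(2), c(3) → 5
combine 5, f(7) → 12
combine 12, a(15) → 27
combine g(18), h(19) → 37
combine d(22), b(23) → 45
combine 27, 37 → 64
combine 45, 64 → 109
The first pair merged (e, c) ends up deepest, at depth 5.

5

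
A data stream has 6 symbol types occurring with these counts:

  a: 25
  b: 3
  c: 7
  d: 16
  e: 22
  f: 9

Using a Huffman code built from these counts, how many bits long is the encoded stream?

Build the Huffman tree bottom-up:
combine b(3), c(7) → 10
combine f(9), 10 → 19
combine d(16), 19 → 35
combine e(22), a(25) → 47
combine 35, 47 → 82
The encoded length is the sum of every internal node's weight: 10 + 19 + 35 + 47 + 82 = 193 bits.

193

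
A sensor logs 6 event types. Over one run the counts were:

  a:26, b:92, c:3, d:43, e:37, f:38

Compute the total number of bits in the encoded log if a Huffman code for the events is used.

Greedily combine the two least-frequent nodes:
c(3) + a(26) → 29
29 + e(37) → 66
f(38) + d(43) → 81
66 + 81 → 147
b(92) + 147 → 239
Each symbol's bit-cost is frequency × depth; summing gives 562 bits (equivalently 29 + 66 + 81 + 147 + 239).

562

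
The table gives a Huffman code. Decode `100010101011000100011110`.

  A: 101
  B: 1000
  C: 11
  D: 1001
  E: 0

Read left to right; each codeword is recognised as soon as it completes (prefix code):
  1000→B | 101→A | 0→E | 101→A | 1000→B | 1000→B | 11→C | 11→C | 0→E
Decoded message: BAEABBCCE

BAEABBCCE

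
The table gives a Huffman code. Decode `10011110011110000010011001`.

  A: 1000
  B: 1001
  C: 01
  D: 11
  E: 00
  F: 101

Read left to right; each codeword is recognised as soon as it completes (prefix code):
  1001→B | 11→D | 1001→B | 11→D | 1000→A | 00→E | 1001→B | 1001→B
Decoded message: BDBDAEBB

BDBDAEBB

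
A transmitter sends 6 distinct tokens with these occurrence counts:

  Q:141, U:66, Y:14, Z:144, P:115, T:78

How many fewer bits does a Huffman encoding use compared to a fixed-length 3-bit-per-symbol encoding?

320

Fixed-length: 3 bits × 558 symbols = 1674 bits.
Huffman merges:
combine Y(14), U(66) → 80
combine T(78), 80 → 158
combine P(115), Q(141) → 256
combine Z(144), 158 → 302
combine 256, 302 → 558
Huffman total = 80 + 158 + 256 + 302 + 558 = 1354 bits.
Saving = 1674 − 1354 = 320 bits.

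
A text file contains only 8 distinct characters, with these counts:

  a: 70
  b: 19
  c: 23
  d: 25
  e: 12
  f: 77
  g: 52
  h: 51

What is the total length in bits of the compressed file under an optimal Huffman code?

919

Merge the two smallest weights repeatedly:
merge e(12) and b(19): 31
merge c(23) and d(25): 48
merge 31 and 48: 79
merge h(51) and g(52): 103
merge a(70) and f(77): 147
merge 79 and 103: 182
merge 147 and 182: 329
Each symbol's bit-cost is frequency × depth; summing gives 919 bits (equivalently 31 + 48 + 79 + 103 + 147 + 182 + 329).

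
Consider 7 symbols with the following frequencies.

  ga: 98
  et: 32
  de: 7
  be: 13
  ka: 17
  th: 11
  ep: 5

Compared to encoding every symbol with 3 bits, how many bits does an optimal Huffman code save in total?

Fixed-length: 3 bits × 183 symbols = 549 bits.
Huffman merges:
combine ep(5), de(7) → 12
combine th(11), 12 → 23
combine be(13), ka(17) → 30
combine 23, 30 → 53
combine et(32), 53 → 85
combine 85, ga(98) → 183
Huffman total = 12 + 23 + 30 + 53 + 85 + 183 = 386 bits.
Saving = 549 − 386 = 163 bits.

163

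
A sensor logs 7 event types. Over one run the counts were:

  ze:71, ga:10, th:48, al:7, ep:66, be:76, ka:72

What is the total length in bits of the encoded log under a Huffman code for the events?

Merge the two smallest weights repeatedly:
merge al(7) and ga(10): 17
merge 17 and th(48): 65
merge 65 and ep(66): 131
merge ze(71) and ka(72): 143
merge be(76) and 131: 207
merge 143 and 207: 350
Each symbol's bit-cost is frequency × depth; summing gives 913 bits (equivalently 17 + 65 + 131 + 143 + 207 + 350).

913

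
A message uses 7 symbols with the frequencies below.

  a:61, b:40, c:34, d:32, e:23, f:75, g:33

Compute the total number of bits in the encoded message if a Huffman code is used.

Merge the two smallest weights repeatedly:
merge e(23) and d(32): 55
merge g(33) and c(34): 67
merge b(40) and 55: 95
merge a(61) and 67: 128
merge f(75) and 95: 170
merge 128 and 170: 298
The encoded length is the sum of every internal node's weight: 55 + 67 + 95 + 128 + 170 + 298 = 813 bits.

813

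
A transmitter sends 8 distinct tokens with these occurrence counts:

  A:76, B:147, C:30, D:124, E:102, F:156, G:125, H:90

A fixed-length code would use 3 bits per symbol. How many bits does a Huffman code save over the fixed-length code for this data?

Fixed-length: 3 bits × 850 symbols = 2550 bits.
Huffman merges:
combine C(30), A(76) → 106
combine H(90), E(102) → 192
combine 106, D(124) → 230
combine G(125), B(147) → 272
combine F(156), 192 → 348
combine 230, 272 → 502
combine 348, 502 → 850
Huffman total = 106 + 192 + 230 + 272 + 348 + 502 + 850 = 2500 bits.
Saving = 2550 − 2500 = 50 bits.

50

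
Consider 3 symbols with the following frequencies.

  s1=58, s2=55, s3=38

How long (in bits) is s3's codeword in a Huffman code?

Repeatedly merge the two smallest:
s3(38) + s2(55) → 93
s1(58) + 93 → 151
s3's leaf is at depth 2, giving a 2-bit codeword.

2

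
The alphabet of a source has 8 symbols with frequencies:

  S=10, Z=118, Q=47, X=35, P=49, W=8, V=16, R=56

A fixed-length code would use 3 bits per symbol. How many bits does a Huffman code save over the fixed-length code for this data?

122

Fixed-length: 3 bits × 339 symbols = 1017 bits.
Huffman merges:
merge W(8) and S(10): 18
merge V(16) and 18: 34
merge 34 and X(35): 69
merge Q(47) and P(49): 96
merge R(56) and 69: 125
merge 96 and Z(118): 214
merge 125 and 214: 339
Huffman total = 18 + 34 + 69 + 96 + 125 + 214 + 339 = 895 bits.
Saving = 1017 − 895 = 122 bits.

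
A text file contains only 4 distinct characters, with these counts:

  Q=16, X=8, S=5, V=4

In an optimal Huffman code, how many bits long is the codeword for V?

Build the tree from the bottom:
combine V(4), S(5) → 9
combine X(8), 9 → 17
combine Q(16), 17 → 33
V sits 3 levels below the root, so its codeword is 3 bits.

3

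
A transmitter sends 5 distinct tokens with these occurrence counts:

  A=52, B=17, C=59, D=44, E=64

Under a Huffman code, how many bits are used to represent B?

3

Repeatedly merge the two smallest:
B(17) + D(44) → 61
A(52) + C(59) → 111
61 + E(64) → 125
111 + 125 → 236
B's leaf is at depth 3, giving a 3-bit codeword.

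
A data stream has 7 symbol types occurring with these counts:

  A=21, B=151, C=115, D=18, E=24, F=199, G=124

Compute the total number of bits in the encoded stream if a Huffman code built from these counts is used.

Greedily combine the two least-frequent nodes:
merge D(18) and A(21): 39
merge E(24) and 39: 63
merge 63 and C(115): 178
merge G(124) and B(151): 275
merge 178 and F(199): 377
merge 275 and 377: 652
Total encoded bits = sum of merged weights = 39 + 63 + 178 + 275 + 377 + 652 = 1584.

1584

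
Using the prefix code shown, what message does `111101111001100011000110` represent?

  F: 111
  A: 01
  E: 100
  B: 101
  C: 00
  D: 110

FBFCDCDCD

Read left to right; each codeword is recognised as soon as it completes (prefix code):
  111→F | 101→B | 111→F | 00→C | 110→D | 00→C | 110→D | 00→C | 110→D
Decoded message: FBFCDCDCD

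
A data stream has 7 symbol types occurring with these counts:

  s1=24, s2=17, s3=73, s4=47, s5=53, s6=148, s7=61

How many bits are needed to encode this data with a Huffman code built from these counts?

Greedily combine the two least-frequent nodes:
combine s2(17), s1(24) → 41
combine 41, s4(47) → 88
combine s5(53), s7(61) → 114
combine s3(73), 88 → 161
combine 114, s6(148) → 262
combine 161, 262 → 423
The encoded length is the sum of every internal node's weight: 41 + 88 + 114 + 161 + 262 + 423 = 1089 bits.

1089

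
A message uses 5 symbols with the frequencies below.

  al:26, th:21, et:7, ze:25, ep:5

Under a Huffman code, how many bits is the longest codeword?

3

Merge the two lowest-weight nodes at each step:
combine ep(5), et(7) → 12
combine 12, th(21) → 33
combine ze(25), al(26) → 51
combine 33, 51 → 84
The rarest symbols sit at the bottom; the longest codeword is 3 bits.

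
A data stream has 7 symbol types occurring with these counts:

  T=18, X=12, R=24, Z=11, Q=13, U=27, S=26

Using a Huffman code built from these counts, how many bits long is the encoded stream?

363

Merge the two smallest weights repeatedly:
combine Z(11), X(12) → 23
combine Q(13), T(18) → 31
combine 23, R(24) → 47
combine S(26), U(27) → 53
combine 31, 47 → 78
combine 53, 78 → 131
Each symbol's bit-cost is frequency × depth; summing gives 363 bits (equivalently 23 + 31 + 47 + 53 + 78 + 131).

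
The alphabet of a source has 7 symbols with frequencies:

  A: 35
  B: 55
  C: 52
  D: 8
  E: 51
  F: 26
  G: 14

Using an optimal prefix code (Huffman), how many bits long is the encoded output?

635

Greedily combine the two least-frequent nodes:
combine D(8), G(14) → 22
combine 22, F(26) → 48
combine A(35), 48 → 83
combine E(51), C(52) → 103
combine B(55), 83 → 138
combine 103, 138 → 241
Total encoded bits = sum of merged weights = 22 + 48 + 83 + 103 + 138 + 241 = 635.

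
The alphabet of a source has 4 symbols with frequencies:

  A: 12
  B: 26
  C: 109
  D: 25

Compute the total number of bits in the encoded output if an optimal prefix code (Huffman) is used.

272

Greedily combine the two least-frequent nodes:
merge A(12) and D(25): 37
merge B(26) and 37: 63
merge 63 and C(109): 172
The encoded length is the sum of every internal node's weight: 37 + 63 + 172 = 272 bits.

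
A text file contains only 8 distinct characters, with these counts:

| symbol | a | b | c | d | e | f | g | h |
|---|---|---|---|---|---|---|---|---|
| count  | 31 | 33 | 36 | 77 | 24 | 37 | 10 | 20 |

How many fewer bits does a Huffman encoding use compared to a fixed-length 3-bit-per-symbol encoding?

Fixed-length: 3 bits × 268 symbols = 804 bits.
Huffman merges:
merge g(10) and h(20): 30
merge e(24) and 30: 54
merge a(31) and b(33): 64
merge c(36) and f(37): 73
merge 54 and 64: 118
merge 73 and d(77): 150
merge 118 and 150: 268
Huffman total = 30 + 54 + 64 + 73 + 118 + 150 + 268 = 757 bits.
Saving = 804 − 757 = 47 bits.

47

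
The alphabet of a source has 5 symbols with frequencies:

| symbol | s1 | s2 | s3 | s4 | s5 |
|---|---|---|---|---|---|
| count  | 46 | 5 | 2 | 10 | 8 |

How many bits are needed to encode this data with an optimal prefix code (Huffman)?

Build the Huffman tree bottom-up:
merge s3(2) and s2(5): 7
merge 7 and s5(8): 15
merge s4(10) and 15: 25
merge 25 and s1(46): 71
Each symbol's bit-cost is frequency × depth; summing gives 118 bits (equivalently 7 + 15 + 25 + 71).

118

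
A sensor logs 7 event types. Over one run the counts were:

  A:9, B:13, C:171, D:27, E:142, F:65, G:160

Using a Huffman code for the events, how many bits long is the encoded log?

Merge the two smallest weights repeatedly:
merge A(9) and B(13): 22
merge 22 and D(27): 49
merge 49 and F(65): 114
merge 114 and E(142): 256
merge G(160) and C(171): 331
merge 256 and 331: 587
Total encoded bits = sum of merged weights = 22 + 49 + 114 + 256 + 331 + 587 = 1359.

1359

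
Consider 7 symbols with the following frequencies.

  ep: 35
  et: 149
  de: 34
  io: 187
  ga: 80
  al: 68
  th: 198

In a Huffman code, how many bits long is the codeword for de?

Repeatedly merge the two smallest:
merge de(34) and ep(35): 69
merge al(68) and 69: 137
merge ga(80) and 137: 217
merge et(149) and io(187): 336
merge th(198) and 217: 415
merge 336 and 415: 751
de sits 5 levels below the root, so its codeword is 5 bits.

5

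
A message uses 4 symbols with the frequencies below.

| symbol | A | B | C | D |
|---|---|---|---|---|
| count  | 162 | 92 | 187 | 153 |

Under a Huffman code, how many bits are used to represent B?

2

Huffman merges, smallest pair first:
combine B(92), D(153) → 245
combine A(162), C(187) → 349
combine 245, 349 → 594
B sits 2 levels below the root, so its codeword is 2 bits.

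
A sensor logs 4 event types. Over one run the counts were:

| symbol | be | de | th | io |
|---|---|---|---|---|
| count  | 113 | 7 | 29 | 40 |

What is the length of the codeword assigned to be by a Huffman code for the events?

1

Huffman merges, smallest pair first:
merge de(7) and th(29): 36
merge 36 and io(40): 76
merge 76 and be(113): 189
be is a child of the root — depth 1, so its codeword is a single bit.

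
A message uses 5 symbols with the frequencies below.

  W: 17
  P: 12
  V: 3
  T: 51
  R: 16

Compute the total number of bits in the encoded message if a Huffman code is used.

Build the Huffman tree bottom-up:
merge V(3) and P(12): 15
merge 15 and R(16): 31
merge W(17) and 31: 48
merge 48 and T(51): 99
Each symbol's bit-cost is frequency × depth; summing gives 193 bits (equivalently 15 + 31 + 48 + 99).

193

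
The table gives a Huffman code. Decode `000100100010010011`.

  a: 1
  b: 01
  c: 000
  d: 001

Read left to right; each codeword is recognised as soon as it completes (prefix code):
  000→c | 1→a | 001→d | 000→c | 1→a | 001→d | 001→d | 1→a
Decoded message: cadcadda

cadcadda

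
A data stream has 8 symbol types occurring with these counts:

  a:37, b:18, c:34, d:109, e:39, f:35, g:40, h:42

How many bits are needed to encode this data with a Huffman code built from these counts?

1005

Greedily combine the two least-frequent nodes:
b(18) + c(34) → 52
f(35) + a(37) → 72
e(39) + g(40) → 79
h(42) + 52 → 94
72 + 79 → 151
94 + d(109) → 203
151 + 203 → 354
The encoded length is the sum of every internal node's weight: 52 + 72 + 79 + 94 + 151 + 203 + 354 = 1005 bits.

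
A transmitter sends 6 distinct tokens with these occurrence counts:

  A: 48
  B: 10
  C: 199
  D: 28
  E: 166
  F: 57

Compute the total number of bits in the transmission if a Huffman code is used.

Greedily combine the two least-frequent nodes:
merge B(10) and D(28): 38
merge 38 and A(48): 86
merge F(57) and 86: 143
merge 143 and E(166): 309
merge C(199) and 309: 508
Total encoded bits = sum of merged weights = 38 + 86 + 143 + 309 + 508 = 1084.

1084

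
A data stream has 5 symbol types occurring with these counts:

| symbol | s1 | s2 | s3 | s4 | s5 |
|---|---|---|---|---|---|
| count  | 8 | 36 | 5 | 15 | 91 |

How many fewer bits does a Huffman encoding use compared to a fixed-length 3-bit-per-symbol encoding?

Fixed-length: 3 bits × 155 symbols = 465 bits.
Huffman merges:
combine s3(5), s1(8) → 13
combine 13, s4(15) → 28
combine 28, s2(36) → 64
combine 64, s5(91) → 155
Huffman total = 13 + 28 + 64 + 155 = 260 bits.
Saving = 465 − 260 = 205 bits.

205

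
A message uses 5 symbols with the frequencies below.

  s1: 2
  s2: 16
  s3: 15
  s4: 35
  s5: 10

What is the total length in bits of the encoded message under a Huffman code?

160

Merge the two smallest weights repeatedly:
s1(2) + s5(10) → 12
12 + s3(15) → 27
s2(16) + 27 → 43
s4(35) + 43 → 78
The encoded length is the sum of every internal node's weight: 12 + 27 + 43 + 78 = 160 bits.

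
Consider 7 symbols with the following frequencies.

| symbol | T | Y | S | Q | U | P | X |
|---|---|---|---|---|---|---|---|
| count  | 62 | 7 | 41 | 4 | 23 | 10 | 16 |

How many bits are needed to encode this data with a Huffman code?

Build the Huffman tree bottom-up:
combine Q(4), Y(7) → 11
combine P(10), 11 → 21
combine X(16), 21 → 37
combine U(23), 37 → 60
combine S(41), 60 → 101
combine T(62), 101 → 163
The encoded length is the sum of every internal node's weight: 11 + 21 + 37 + 60 + 101 + 163 = 393 bits.

393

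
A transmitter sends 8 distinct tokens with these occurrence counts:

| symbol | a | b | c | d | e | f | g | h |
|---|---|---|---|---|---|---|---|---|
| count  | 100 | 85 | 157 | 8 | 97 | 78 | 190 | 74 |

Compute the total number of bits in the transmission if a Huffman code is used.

2259

Merge the two smallest weights repeatedly:
combine d(8), h(74) → 82
combine f(78), 82 → 160
combine b(85), e(97) → 182
combine a(100), c(157) → 257
combine 160, 182 → 342
combine g(190), 257 → 447
combine 342, 447 → 789
Each symbol's bit-cost is frequency × depth; summing gives 2259 bits (equivalently 82 + 160 + 182 + 257 + 342 + 447 + 789).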